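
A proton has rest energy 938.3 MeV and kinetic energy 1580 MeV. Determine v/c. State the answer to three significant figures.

0.928

γ = 1 + K/(mc²) = 1 + 1580/938.3 = 2.6839.
β = √(1 − 1/γ²) = √(1 − 0.138825) = √0.861175 = 0.928.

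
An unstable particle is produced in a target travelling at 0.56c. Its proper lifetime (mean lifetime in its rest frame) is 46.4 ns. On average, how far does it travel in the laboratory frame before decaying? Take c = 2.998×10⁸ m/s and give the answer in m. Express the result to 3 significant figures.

9.40 m

β² = 0.3136, so γ = 1/√0.6864 = 1.207.
Lab-frame lifetime: Δt = γτ = 1.207 × 46.4 ns = 56.005 ns.
Distance: d = vΔt = 0.56 × 2.998×10⁸ m/s × 5.6005×10^-8 s = 9.40 m.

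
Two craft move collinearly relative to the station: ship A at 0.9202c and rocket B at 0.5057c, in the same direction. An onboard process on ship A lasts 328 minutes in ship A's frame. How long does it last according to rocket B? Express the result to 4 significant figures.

519.3 minutes

The velocity of ship A relative to rocket B is (0.9202 − 0.5057)c / (1 − 0.9202×0.5057) = 0.77527c; relative speed 0.77527c.
γ for this relative speed: γ = 1/√(1 − 0.601044) = 1.5832.
Ship A's interval is proper; time dilation gives Δt_B = γΔτ = 1.5832 × 328 minutes = 519.3 minutes.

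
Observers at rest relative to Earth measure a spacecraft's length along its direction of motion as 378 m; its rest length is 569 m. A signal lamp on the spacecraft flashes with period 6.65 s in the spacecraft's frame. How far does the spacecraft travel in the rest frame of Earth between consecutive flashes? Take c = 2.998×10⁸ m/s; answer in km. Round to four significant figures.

Length contraction gives γ = L₀/L = 569/378 = 1.50529.
β = √(1 − 1/γ²) = 0.74744. Lab-frame period = γτ = 1.50529×6.65 s = 10.01 s. Distance = βc × γτ = 0.74744 × 2.998×10⁸ m/s × 10.01 s = 2.2431×10^9 m = 2.243×10^6 km.

2.243×10^6 km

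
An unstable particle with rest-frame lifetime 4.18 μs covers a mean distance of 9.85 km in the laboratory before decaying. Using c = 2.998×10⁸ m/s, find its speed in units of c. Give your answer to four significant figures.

d = βγcτ ⇒ βγ = d/(cτ) = 9850 m / (1253.164 m) = 7.8601.
β = (βγ)/√(1+(βγ)²) = 7.8601/√62.7812 = 0.9920.

0.9920c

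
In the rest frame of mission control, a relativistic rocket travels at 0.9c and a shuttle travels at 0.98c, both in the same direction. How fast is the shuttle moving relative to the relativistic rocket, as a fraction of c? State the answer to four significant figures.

Transform to the relativistic rocket's frame: u' = (u − v)/(1 − uv/c²).
u' = (0.98 − 0.9)/(1 − 0.98×0.9) = 0.08/0.118 = 0.67797.
Speed in the relativistic rocket's frame: 0.6780c (in the same direction).

0.6780c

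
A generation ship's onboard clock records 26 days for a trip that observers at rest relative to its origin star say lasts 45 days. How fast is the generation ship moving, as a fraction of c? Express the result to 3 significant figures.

γ = Δt/Δτ = 45/26 = 1.7308.
β = √(1 − 1/γ²) = √(1 − 0.333815) = √0.666185 = 0.816.

0.816c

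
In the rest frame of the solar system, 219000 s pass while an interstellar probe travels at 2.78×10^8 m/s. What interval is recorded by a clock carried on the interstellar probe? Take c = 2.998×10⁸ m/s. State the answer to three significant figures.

82000 s

β = v/c = (2.78×10^8 m/s)/(2.998×10⁸ m/s) = 0.927285.
With β = 0.927285, γ = 1/√(1 − 0.927285²) = 1/√0.1401425 = 2.6713.
The interstellar probe's clock runs slow as seen from the solar system, so Δτ = Δt/γ = 219000/2.6713 = 82000 s.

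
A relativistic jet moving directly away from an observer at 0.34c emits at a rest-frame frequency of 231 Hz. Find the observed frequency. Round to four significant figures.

Relativistic Doppler (source moving away): f_obs = f_src · √((1−β)/(1+β)).
With β = 0.34: factor = √(0.66/1.34) = 0.70181.
f_obs = 231 × 0.70181 = 162.1 Hz.

162.1 Hz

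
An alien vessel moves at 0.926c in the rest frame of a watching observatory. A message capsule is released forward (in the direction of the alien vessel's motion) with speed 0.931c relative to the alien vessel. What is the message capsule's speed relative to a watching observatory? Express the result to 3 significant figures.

Relativistic velocity addition: u = (u' + v)/(1 + u'v/c²), with u' = 0.931c and v = 0.926c.
Numerator: 0.931 + 0.926 = 1.857. Denominator: 1 + (0.931)(0.926) = 1.862106.
u = 1.857/1.862106 = 0.99726, so the speed is 0.997c.

0.997c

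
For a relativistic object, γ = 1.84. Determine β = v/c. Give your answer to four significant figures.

β = √(1 − 1/γ²) = √(1 − 1/3.3856) = √0.704631 = 0.8394.

0.8394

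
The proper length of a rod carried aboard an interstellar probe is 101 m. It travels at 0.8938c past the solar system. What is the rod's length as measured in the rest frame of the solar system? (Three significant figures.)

With β = 0.8938, γ = 1/√(1 − 0.8938²) = 1/√0.20112156 = 2.2298.
Length contraction: L = L₀/γ = 101/2.2298 = 45.3 m.

45.3 m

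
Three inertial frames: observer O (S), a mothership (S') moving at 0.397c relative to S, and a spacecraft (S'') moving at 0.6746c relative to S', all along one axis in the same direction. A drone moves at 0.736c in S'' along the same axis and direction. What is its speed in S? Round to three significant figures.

0.975c

Compose velocities in two stages. Stage 1 (into S'): u₁ = (0.736+0.6746)/(1+0.736×0.6746) = 0.9426.
Stage 2 (into S): u = (0.9426+0.397)/(1+0.9426×0.397) = 0.97481, so the speed is 0.975c.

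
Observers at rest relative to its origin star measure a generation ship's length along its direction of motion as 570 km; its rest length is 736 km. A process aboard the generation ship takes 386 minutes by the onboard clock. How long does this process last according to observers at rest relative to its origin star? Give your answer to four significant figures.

Length contraction gives γ = L₀/L = 736/570 = 1.29123.
Δt = γΔτ = 1.29123 × 386 = 498.4 minutes.

498.4 minutes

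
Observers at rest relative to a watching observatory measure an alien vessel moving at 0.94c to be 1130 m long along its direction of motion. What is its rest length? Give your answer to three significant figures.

γ = 1/√(1 − β²) = 1/√(1 − 0.8836) = 1/√0.1164 = 1/0.341174 = 2.9311.
Proper length: L₀ = γ·L = 2.9311 × 1130 = 3310 m.

3310 m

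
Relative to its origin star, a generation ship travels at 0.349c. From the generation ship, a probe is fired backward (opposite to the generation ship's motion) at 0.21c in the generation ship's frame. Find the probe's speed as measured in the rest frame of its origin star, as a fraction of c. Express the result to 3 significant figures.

Relativistic velocity addition: u = (u' + v)/(1 + u'v/c²), with u' = −0.21c and v = 0.349c.
Numerator: −0.21 + 0.349 = 0.139. Denominator: 1 + (−0.21)(0.349) = 0.92671.
u = 0.139/0.92671 = 0.14999, so the speed is 0.150c.

0.150c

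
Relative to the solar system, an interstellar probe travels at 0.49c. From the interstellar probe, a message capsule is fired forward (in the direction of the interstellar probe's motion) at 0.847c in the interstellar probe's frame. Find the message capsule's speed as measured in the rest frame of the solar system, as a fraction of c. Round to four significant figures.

Relativistic velocity addition: u = (u' + v)/(1 + u'v/c²), with u' = 0.847c and v = 0.49c.
Numerator: 0.847 + 0.49 = 1.337. Denominator: 1 + (0.847)(0.49) = 1.41503.
u = 1.337/1.41503 = 0.94486, so the speed is 0.9449c.

0.9449c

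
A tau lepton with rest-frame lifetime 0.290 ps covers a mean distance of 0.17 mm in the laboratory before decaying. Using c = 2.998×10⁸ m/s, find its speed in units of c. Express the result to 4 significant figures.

Let x = d/(cτ) = 1.700×10^-4 m / (2.998×10⁸ m/s × 2.900×10^-13 s) = 1.9553. Since d = βγcτ, x = βγ = β/√(1−β²).
Solving: β² = x²/(1+x²) = 3.8232/4.8232 = 0.792669, so β = 0.8903.

0.8903c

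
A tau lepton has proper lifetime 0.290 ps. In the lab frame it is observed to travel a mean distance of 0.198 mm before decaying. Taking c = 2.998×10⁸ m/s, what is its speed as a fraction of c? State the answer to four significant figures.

0.9156c

Lab distance = (lab lifetime)·v = γτ·βc, so βγ = d/(cτ) = 1.980×10^-4/(2.998×10⁸ × 2.900×10^-13) = 2.2774.
With βγ = 2.2774: γ² = 1 + (βγ)² = 6.18655, and β = (βγ)/γ = 2.2774/2.48728 = 0.9156.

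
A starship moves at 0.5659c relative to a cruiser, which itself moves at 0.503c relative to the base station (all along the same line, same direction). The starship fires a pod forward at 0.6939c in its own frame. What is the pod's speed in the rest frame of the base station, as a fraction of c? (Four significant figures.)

0.9674c

Compose velocities in two stages. Stage 1 (into S'): u₁ = (0.6939+0.5659)/(1+0.6939×0.5659) = 0.90459.
Stage 2 (into S): u = (0.90459+0.503)/(1+0.90459×0.503) = 0.96741, so the speed is 0.9674c.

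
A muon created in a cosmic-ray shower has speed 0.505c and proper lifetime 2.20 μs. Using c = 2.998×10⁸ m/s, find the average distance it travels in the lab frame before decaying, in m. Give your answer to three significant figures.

386 m

With β = 0.505, γ = 1/√(1 − 0.505²) = 1/√0.744975 = 1.1586.
Lab-frame lifetime: Δt = γτ = 1.1586 × 2.20 μs = 2.5489 μs.
Distance: d = vΔt = 0.505 × 2.998×10⁸ m/s × 2.5489×10^-6 s = 386 m.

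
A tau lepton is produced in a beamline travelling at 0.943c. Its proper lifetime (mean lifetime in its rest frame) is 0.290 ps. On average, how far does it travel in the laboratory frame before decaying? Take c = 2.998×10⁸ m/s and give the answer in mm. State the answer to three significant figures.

0.246 mm

β² = 0.889249, so γ = 1/√0.110751 = 3.0049.
Lab-frame lifetime: Δt = γτ = 3.0049 × 0.290 ps = 0.87142 ps.
Distance: d = vΔt = 0.943 × 2.998×10⁸ m/s × 8.7142×10^-13 s = 2.46×10^-4 m = 0.246 mm.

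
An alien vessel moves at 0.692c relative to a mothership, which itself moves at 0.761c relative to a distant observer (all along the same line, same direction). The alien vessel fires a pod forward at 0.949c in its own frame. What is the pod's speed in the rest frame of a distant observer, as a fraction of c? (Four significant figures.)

0.9987c

Apply u = (u'+v)/(1+u'v) twice. Pod in the mothership frame: (0.949+0.692)/(1+0.949·0.692) = 1.641/1.656708 = 0.99052c.
That velocity, transformed to the rest frame of a distant observer: (0.99052+0.761)/(1+0.99052·0.761) = 1.75152/1.75378572 = 0.99871c.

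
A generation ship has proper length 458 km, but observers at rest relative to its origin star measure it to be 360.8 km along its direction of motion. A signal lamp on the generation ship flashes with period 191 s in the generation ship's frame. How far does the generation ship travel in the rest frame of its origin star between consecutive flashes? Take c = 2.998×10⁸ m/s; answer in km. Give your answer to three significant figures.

Length contraction gives γ = L₀/L = 458/360.8 = 1.2694.
β = √(1 − 1/γ²) = 0.61596. Lab-frame period = γτ = 1.2694×191 s = 242.46 s. Distance = βc × γτ = 0.61596 × 2.998×10⁸ m/s × 242.46 s = 4.4774×10^10 m = 4.48×10^7 km.

4.48×10^7 km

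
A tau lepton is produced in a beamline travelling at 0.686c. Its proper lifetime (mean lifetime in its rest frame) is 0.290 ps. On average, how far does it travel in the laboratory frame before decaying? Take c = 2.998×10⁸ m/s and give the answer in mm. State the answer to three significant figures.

0.0820 mm

Lorentz factor: γ = (1 − 0.470596)^(−1/2) = 1.3744.
Lab-frame lifetime: Δt = γτ = 1.3744 × 0.290 ps = 0.39858 ps.
Distance: d = vΔt = 0.686 × 2.998×10⁸ m/s × 3.9858×10^-13 s = 8.20×10^-5 m = 0.0820 mm.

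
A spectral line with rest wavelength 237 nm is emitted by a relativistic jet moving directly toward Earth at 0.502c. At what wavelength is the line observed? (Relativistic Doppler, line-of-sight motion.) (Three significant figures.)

Relativistic Doppler for wavelength: λ_obs = λ_src · √((1−β)/(1+β)).
With β = 0.502: factor = √(0.498/1.502) = 0.57581.
λ_obs = 237 × 0.57581 = 136 nm.

136 nm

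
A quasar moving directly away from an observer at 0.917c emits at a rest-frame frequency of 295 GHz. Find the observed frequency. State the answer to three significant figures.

61.4 GHz

Relativistic Doppler (source moving away): f_obs = f_src · √((1−β)/(1+β)).
With β = 0.917: factor = √(0.083/1.917) = 0.20808.
f_obs = 295 × 0.20808 = 61.4 GHz.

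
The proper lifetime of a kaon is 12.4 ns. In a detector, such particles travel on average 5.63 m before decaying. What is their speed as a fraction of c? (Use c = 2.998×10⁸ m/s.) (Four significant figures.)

0.8345c

Lab distance = (lab lifetime)·v = γτ·βc, so βγ = d/(cτ) = 5.630/(2.998×10⁸ × 1.240×10^-8) = 1.5145.
With βγ = 1.5145: γ² = 1 + (βγ)² = 3.29371, and β = (βγ)/γ = 1.5145/1.81486 = 0.8345.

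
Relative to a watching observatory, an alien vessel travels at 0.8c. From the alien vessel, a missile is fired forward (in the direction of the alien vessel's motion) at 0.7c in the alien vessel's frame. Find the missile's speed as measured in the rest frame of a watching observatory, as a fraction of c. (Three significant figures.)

In units of c, u = (u' + v)/(1 + u'v) with u' = 0.7 and v = 0.8.
Numerator: 0.7 + 0.8 = 1.5. Denominator: 1 + (0.7)(0.8) = 1.56.
u = 1.5/1.56 = 0.96154, so the speed is 0.962c.

0.962c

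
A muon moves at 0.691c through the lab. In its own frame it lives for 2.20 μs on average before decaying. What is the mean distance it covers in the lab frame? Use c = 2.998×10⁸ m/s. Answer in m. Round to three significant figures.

γ = 1/√(1 − β²) = 1/√(1 − 0.477481) = 1/√0.522519 = 1/0.722855 = 1.3834.
Lab-frame lifetime: Δt = γτ = 1.3834 × 2.20 μs = 3.0435 μs.
Distance: d = vΔt = 0.691 × 2.998×10⁸ m/s × 3.0435×10^-6 s = 630 m.

630 m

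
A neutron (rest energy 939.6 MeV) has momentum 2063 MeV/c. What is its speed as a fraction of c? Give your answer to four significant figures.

0.9101c

pc/(mc²) = 2063/939.6 = 2.1956 = βγ = β/√(1−β²).
So β² = x²/(1 + x²) with x = 2.1956: x² = 4.82066, β² = 4.82066/5.82066 = 0.828198, β = 0.9101.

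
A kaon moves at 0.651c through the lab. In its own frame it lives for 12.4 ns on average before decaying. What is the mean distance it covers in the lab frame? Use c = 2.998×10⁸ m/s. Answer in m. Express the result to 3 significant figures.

With β = 0.651, γ = 1/√(1 − 0.651²) = 1/√0.576199 = 1.3174.
Lab-frame lifetime: Δt = γτ = 1.3174 × 12.4 ns = 16.336 ns.
Distance: d = vΔt = 0.651 × 2.998×10⁸ m/s × 1.6336×10^-8 s = 3.19 m.

3.19 m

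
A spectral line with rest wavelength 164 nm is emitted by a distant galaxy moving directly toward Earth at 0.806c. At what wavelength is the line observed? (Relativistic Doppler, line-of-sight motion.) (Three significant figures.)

Relativistic Doppler for wavelength: λ_obs = λ_src · √((1−β)/(1+β)).
With β = 0.806: factor = √(0.194/1.806) = 0.32775.
λ_obs = 164 × 0.32775 = 53.8 nm.

53.8 nm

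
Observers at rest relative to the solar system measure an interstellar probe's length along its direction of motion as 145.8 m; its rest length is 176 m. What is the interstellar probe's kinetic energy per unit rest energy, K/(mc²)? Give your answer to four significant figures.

0.2071

Length contraction gives γ = L₀/L = 176/145.8 = 1.20713.
K/(mc²) = γ − 1 = 1.20713 − 1 = 0.2071.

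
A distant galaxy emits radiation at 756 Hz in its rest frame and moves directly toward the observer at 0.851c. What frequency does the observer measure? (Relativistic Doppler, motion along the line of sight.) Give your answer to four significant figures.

Relativistic Doppler (source moving toward): f_obs = f_src · √((1+β)/(1−β)).
With β = 0.851: factor = √(1.851/0.149) = 3.5246.
f_obs = 756 × 3.5246 = 2665 Hz.

2665 Hz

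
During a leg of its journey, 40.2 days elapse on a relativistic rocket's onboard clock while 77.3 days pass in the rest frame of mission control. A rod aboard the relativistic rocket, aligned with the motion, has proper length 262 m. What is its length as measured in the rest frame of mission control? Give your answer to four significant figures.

136.3 m

The time-dilation ratio gives γ = 77.3/40.2 = 1.92289.
The rod contracts by the same γ: 262 m / 1.92289 = 136.3 m.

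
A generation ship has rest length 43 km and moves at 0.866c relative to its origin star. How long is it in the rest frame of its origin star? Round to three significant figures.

γ = 1/√(1 − β²) = 1/√(1 − 0.749956) = 1/√0.250044 = 1/0.500044 = 1.9998.
Along the direction of motion the measured length is L₀/γ = 43/1.9998 = 21.5 km.

21.5 km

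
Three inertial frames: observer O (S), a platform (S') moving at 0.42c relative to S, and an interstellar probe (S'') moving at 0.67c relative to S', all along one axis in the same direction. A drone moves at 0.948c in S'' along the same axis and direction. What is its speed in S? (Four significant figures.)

First combine the drone and interstellar probe (S''→S'): u₁ = (0.948 + 0.67)/(1 + 0.948×0.67) = 1.618/1.63516 = 0.98951.
Then combine with the platform (S'→S): u = (0.98951 + 0.42)/(1 + 0.98951×0.42) = 1.40951/1.4155942 = 0.9957.

0.9957c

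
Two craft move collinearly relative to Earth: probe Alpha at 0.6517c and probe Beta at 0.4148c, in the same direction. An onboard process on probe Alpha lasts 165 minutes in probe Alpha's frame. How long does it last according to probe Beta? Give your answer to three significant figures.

The velocity of probe Alpha relative to probe Beta is (0.6517 − 0.4148)c / (1 − 0.6517×0.4148) = 0.32467c; relative speed 0.32467c.
γ for this relative speed: γ = 1/√(1 − 0.105411) = 1.0573.
The clock on probe Alpha records proper time, so probe Beta measures Δt = γΔτ = 1.0573 × 165 = 174 minutes.

174 minutes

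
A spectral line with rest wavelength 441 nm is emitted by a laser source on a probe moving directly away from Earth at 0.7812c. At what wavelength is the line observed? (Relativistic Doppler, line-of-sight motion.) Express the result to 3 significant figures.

Relativistic Doppler for wavelength: λ_obs = λ_src · √((1+β)/(1−β)).
With β = 0.7812: factor = √(1.7812/0.2188) = 2.8532.
λ_obs = 441 × 2.8532 = 1260 nm.

1260 nm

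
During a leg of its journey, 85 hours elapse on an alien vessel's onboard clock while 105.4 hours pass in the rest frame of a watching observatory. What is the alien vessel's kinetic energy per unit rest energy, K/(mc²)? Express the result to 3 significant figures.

0.240

The time-dilation ratio gives γ = 105.4/85 = 1.24.
Since K = (γ−1)mc², K/(mc²) = 1.24 − 1 = 0.240.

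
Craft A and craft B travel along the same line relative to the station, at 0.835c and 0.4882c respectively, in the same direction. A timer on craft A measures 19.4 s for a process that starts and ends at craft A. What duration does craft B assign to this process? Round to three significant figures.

23.9 s

Speed of craft A in craft B's frame: u = (v_A − v_B)/(1 − v_A v_B/c²) = (0.835 − 0.4882)/(1 − 0.835×0.4882) = 0.3468/0.592353 = 0.58546; |u| = 0.58546c.
γ for this relative speed: γ = 1/√(1 − 0.342763) = 1.2335.
Craft A's interval is proper; time dilation gives Δt_B = γΔτ = 1.2335 × 19.4 s = 23.9 s.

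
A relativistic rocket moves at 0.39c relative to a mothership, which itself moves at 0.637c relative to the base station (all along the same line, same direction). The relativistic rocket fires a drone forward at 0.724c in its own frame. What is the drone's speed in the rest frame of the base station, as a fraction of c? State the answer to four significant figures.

Compose velocities in two stages. Stage 1 (into S'): u₁ = (0.724+0.39)/(1+0.724×0.39) = 0.86871.
Stage 2 (into S): u = (0.86871+0.637)/(1+0.86871×0.637) = 0.96932, so the speed is 0.9693c.

0.9693c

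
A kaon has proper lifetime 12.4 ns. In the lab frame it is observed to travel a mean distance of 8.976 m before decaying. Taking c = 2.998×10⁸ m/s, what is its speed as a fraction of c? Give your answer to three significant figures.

d = βγcτ ⇒ βγ = d/(cτ) = 8.976 m / (3.71752 m) = 2.4145.
β = (βγ)/√(1+(βγ)²) = 2.4145/√6.82981 = 0.924.

0.924c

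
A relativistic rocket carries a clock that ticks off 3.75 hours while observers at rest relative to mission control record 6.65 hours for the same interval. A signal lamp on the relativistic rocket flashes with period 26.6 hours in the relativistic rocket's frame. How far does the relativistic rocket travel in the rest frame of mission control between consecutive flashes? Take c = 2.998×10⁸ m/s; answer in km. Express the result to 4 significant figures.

4.204×10^10 km

The time-dilation ratio gives γ = 6.65/3.75 = 1.77333.
β = √(1 − 1/γ²) = 0.82584. Lab-frame period = γτ = 1.77333×26.6 hours = 47.171 hours. Distance = βc × γτ = 0.82584 × 2.998×10⁸ m/s × 169815.6 s = 4.2044×10^13 m = 4.204×10^10 km.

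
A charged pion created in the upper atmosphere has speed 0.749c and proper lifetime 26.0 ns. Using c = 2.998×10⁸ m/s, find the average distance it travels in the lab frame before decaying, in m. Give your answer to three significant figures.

γ = 1/√(1 − β²) = 1/√(1 − 0.561001) = 1/√0.438999 = 1/0.66257 = 1.5093.
Lab-frame lifetime: Δt = γτ = 1.5093 × 26.0 ns = 39.242 ns.
Distance: d = vΔt = 0.749 × 2.998×10⁸ m/s × 3.9242×10^-8 s = 8.81 m.

8.81 m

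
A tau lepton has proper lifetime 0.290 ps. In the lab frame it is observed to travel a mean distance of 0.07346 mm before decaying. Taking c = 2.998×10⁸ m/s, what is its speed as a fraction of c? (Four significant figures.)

0.6454c

d = βγcτ ⇒ βγ = d/(cτ) = 7.346×10^-5 m / (8.6942×10^-5 m) = 0.84493.
β = (βγ)/√(1+(βγ)²) = 0.84493/√1.713907 = 0.6454.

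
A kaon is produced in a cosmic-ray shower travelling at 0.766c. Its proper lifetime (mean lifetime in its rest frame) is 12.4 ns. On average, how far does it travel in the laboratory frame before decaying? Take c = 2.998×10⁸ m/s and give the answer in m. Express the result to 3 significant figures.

γ = 1/√(1 − β²) = 1/√(1 − 0.586756) = 1/√0.413244 = 1/0.642841 = 1.5556.
Lab-frame lifetime: Δt = γτ = 1.5556 × 12.4 ns = 19.289 ns.
Distance: d = vΔt = 0.766 × 2.998×10⁸ m/s × 1.9289×10^-8 s = 4.43 m.

4.43 m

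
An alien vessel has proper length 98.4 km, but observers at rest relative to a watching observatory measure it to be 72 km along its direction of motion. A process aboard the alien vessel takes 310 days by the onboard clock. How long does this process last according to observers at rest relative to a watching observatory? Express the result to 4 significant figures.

γ = L₀/L = 98.4/72 = 1.36667.
Δt = γΔτ = 1.36667 × 310 = 423.7 days.

423.7 days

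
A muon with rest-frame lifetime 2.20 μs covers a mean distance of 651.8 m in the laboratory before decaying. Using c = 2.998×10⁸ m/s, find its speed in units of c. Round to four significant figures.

0.7029c

d = βγcτ ⇒ βγ = d/(cτ) = 651.8 m / (659.56 m) = 0.98823.
β = (βγ)/√(1+(βγ)²) = 0.98823/√1.976599 = 0.7029.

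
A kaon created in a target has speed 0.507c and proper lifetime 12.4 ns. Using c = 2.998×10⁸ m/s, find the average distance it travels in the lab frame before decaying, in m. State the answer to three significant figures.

Lorentz factor: γ = (1 − 0.257049)^(−1/2) = 1.1602.
Lab-frame lifetime: Δt = γτ = 1.1602 × 12.4 ns = 14.386 ns.
Distance: d = vΔt = 0.507 × 2.998×10⁸ m/s × 1.4386×10^-8 s = 2.19 m.

2.19 m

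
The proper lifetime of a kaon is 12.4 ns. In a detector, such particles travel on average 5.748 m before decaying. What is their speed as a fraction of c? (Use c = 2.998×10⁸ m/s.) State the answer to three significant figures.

0.840c

d = βγcτ ⇒ βγ = d/(cτ) = 5.748 m / (3.71752 m) = 1.5462.
β = (βγ)/√(1+(βγ)²) = 1.5462/√3.39073 = 0.840.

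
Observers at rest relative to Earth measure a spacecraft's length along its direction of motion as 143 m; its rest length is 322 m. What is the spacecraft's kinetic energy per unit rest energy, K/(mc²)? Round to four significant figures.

1.252

Length contraction gives γ = L₀/L = 322/143 = 2.25175.
K/(mc²) = γ − 1 = 2.25175 − 1 = 1.252.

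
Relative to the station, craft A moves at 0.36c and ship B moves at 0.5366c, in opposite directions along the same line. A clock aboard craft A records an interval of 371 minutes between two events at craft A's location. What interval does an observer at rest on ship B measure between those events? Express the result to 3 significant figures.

562 minutes

Speed of craft A in ship B's frame: u = (v_A + v_B)/(1 + v_A v_B/c²) = (0.36 + 0.5366)/(1 + 0.36×0.5366) = 0.8966/1.193176 = 0.75144; |u| = 0.75144c.
At |u| = 0.75144c, γ = (1 − 0.564662)^(−1/2) = 1.5156.
The clock on craft A records proper time, so ship B measures Δt = γΔτ = 1.5156 × 371 = 562 minutes.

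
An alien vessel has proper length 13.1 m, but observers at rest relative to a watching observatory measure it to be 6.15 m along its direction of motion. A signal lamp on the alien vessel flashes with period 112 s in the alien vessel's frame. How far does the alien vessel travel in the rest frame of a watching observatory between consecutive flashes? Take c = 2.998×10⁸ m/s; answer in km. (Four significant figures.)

γ = L₀/L = 13.1/6.15 = 2.13008.
β = √(1 − 1/γ²) = 0.88295. Lab-frame period = γτ = 2.13008×112 s = 238.57 s. Distance = βc × γτ = 0.88295 × 2.998×10⁸ m/s × 238.57 s = 6.3151×10^10 m = 6.315×10^7 km.

6.315×10^7 km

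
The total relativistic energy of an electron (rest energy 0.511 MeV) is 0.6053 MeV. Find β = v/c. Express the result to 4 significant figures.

0.5360

Total energy E = γmc² gives γ = 0.6053/0.511 = 1.1845.
Hence β = √(1 − 1/γ²) = √(1 − 0.712738) = √0.287262 = 0.5360.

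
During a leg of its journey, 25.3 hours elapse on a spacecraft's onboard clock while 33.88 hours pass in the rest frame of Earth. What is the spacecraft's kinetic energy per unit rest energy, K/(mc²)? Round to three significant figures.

From Δt = γΔτ: γ = 33.88/25.3 = 1.33913.
K/(mc²) = γ − 1 = 1.33913 − 1 = 0.339.

0.339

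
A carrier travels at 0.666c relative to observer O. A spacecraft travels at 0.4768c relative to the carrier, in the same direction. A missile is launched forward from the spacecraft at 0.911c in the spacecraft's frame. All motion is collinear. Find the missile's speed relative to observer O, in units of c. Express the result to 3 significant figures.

0.993c

Apply u = (u'+v)/(1+u'v) twice. Missile in the carrier frame: (0.911+0.4768)/(1+0.911·0.4768) = 1.3878/1.4343648 = 0.96754c.
That velocity, transformed to the rest frame of observer O: (0.96754+0.666)/(1+0.96754·0.666) = 1.63354/1.64438164 = 0.99341c.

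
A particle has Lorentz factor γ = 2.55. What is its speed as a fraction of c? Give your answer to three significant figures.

0.920c

β = √(1 − 1/γ²) = √(1 − 1/6.5025) = √0.846213 = 0.920.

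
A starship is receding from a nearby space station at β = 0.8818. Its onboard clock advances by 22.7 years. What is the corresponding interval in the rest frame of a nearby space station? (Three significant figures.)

β² = 0.77757124, so γ = 1/√0.22242876 = 2.1203.
The onboard clock measures proper time, so the interval in the rest frame of a nearby space station is dilated: Δt = γ·Δτ = 2.1203 × 22.7 years = 48.1 years.

48.1 years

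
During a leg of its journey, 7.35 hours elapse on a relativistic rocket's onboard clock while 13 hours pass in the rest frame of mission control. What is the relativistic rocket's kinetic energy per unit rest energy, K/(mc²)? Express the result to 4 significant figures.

0.7687

From Δt = γΔτ: γ = 13/7.35 = 1.76871.
K/(mc²) = γ − 1 = 1.76871 − 1 = 0.7687.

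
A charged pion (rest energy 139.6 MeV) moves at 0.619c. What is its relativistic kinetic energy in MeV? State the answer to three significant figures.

β² = 0.383161, so γ = 1/√0.616839 = 1.27325.
Kinetic energy: K = (γ − 1)mc² = (1.27325 − 1) × 139.6 MeV = 0.27325 × 139.6 = 38.1 MeV.

38.1 MeV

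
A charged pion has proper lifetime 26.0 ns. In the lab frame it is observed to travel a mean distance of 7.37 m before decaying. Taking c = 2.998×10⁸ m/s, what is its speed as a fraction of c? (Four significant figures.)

0.6870c

d = βγcτ ⇒ βγ = d/(cτ) = 7.370 m / (7.7948 m) = 0.9455.
β = (βγ)/√(1+(βγ)²) = 0.9455/√1.89397 = 0.6870.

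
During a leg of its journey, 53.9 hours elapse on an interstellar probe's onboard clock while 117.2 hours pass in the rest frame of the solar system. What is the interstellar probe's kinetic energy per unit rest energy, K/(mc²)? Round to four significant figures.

1.174

γ = Δt/Δτ = 117.2/53.9 = 2.1744.
K/(mc²) = γ − 1 = 2.1744 − 1 = 1.174.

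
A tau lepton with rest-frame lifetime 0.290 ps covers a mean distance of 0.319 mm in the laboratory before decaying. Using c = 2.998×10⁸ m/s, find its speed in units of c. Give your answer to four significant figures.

d = βγcτ ⇒ βγ = d/(cτ) = 3.190×10^-4 m / (8.6942×10^-5 m) = 3.6691.
β = (βγ)/√(1+(βγ)²) = 3.6691/√14.4623 = 0.9648.

0.9648c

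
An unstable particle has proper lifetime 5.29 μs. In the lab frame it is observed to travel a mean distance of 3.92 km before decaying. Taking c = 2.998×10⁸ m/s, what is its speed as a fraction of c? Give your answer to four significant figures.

Lab distance = (lab lifetime)·v = γτ·βc, so βγ = d/(cτ) = 3920/(2.998×10⁸ × 5.290×10^-6) = 2.4717.
With βγ = 2.4717: γ² = 1 + (βγ)² = 7.1093, and β = (βγ)/γ = 2.4717/2.66633 = 0.9270.

0.9270c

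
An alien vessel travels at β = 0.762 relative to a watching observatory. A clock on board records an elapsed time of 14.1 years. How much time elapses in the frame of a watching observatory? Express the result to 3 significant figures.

γ = 1/√(1 − β²) = 1/√(1 − 0.580644) = 1/√0.419356 = 1/0.647577 = 1.5442.
Time dilation: Δt = γ·Δτ = 1.5442 × 14.1 = 21.8 years.

21.8 years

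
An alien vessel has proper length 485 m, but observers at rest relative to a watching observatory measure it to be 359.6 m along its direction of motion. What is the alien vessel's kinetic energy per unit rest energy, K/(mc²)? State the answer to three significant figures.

Length contraction gives γ = L₀/L = 485/359.6 = 1.34872.
Since K = (γ−1)mc², K/(mc²) = 1.34872 − 1 = 0.349.

0.349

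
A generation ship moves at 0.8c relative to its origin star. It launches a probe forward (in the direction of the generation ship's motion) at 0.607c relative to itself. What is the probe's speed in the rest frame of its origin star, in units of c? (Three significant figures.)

In units of c, u = (u' + v)/(1 + u'v) with u' = 0.607 and v = 0.8.
Numerator: 0.607 + 0.8 = 1.407. Denominator: 1 + (0.607)(0.8) = 1.4856.
u = 1.407/1.4856 = 0.94709, so the speed is 0.947c.

0.947c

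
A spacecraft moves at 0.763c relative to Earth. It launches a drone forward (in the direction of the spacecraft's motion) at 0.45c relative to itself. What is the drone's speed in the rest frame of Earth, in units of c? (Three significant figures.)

0.903c

Relativistic velocity addition: u = (u' + v)/(1 + u'v/c²), with u' = 0.45c and v = 0.763c.
Numerator: 0.45 + 0.763 = 1.213. Denominator: 1 + (0.45)(0.763) = 1.34335.
u = 1.213/1.34335 = 0.90297, so the speed is 0.903c.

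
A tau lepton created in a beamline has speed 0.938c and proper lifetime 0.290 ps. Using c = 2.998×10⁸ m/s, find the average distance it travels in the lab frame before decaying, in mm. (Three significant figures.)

0.235 mm

With β = 0.938, γ = 1/√(1 − 0.938²) = 1/√0.120156 = 2.8849.
Lab-frame lifetime: Δt = γτ = 2.8849 × 0.290 ps = 0.83662 ps.
Distance: d = vΔt = 0.938 × 2.998×10⁸ m/s × 8.3662×10^-13 s = 2.35×10^-4 m = 0.235 mm.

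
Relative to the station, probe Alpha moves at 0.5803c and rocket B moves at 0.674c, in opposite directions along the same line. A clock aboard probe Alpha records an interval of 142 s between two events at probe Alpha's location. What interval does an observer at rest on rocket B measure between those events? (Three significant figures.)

Transform probe Alpha's velocity into rocket B's frame: (0.5803 + 0.674)/(1 + 0.5803·0.674) = 1.2543/1.3911222, so the relative speed is 0.90165c.
γ for this relative speed: γ = 1/√(1 − 0.812973) = 2.3123.
Probe Alpha's interval is proper; time dilation gives Δt_B = γΔτ = 2.3123 × 142 s = 328 s.

328 s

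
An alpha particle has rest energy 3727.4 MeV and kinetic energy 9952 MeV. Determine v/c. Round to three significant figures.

K = (γ−1)mc², so γ = 1 + 9952/3727.4 = 3.67.
Then v/c = √(1 − γ⁻²) = √(1 − 0.0742451) = √0.9257549 = 0.962.

0.962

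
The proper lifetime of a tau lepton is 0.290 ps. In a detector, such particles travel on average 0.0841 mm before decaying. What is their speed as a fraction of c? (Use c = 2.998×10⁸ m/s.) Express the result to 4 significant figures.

d = βγcτ ⇒ βγ = d/(cτ) = 8.410×10^-5 m / (8.6942×10^-5 m) = 0.96731.
β = (βγ)/√(1+(βγ)²) = 0.96731/√1.935689 = 0.6953.

0.6953c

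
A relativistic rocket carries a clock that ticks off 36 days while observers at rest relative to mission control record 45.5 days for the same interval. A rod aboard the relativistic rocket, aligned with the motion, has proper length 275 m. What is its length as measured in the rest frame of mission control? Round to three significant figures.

218 m

The time-dilation ratio gives γ = 45.5/36 = 1.26389.
L = L₀/γ = 275/1.26389 = 218 m.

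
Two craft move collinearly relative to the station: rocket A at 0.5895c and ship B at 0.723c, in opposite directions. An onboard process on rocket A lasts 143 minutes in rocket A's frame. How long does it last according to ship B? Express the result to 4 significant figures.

365.5 minutes

Transform rocket A's velocity into ship B's frame: (0.5895 + 0.723)/(1 + 0.5895·0.723) = 1.3125/1.4262085, so the relative speed is 0.92027c.
γ for this relative speed: γ = 1/√(1 − 0.846897) = 2.5557.
Rocket A's interval is proper; time dilation gives Δt_B = γΔτ = 2.5557 × 143 minutes = 365.5 minutes.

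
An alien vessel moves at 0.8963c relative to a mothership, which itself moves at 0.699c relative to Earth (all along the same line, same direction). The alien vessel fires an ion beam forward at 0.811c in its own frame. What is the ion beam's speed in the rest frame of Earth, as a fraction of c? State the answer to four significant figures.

0.9980c

Apply u = (u'+v)/(1+u'v) twice. Ion beam in the mothership frame: (0.811+0.8963)/(1+0.811·0.8963) = 1.7073/1.7268993 = 0.98865c.
That velocity, transformed to the rest frame of Earth: (0.98865+0.699)/(1+0.98865·0.699) = 1.68765/1.69106635 = 0.99798c.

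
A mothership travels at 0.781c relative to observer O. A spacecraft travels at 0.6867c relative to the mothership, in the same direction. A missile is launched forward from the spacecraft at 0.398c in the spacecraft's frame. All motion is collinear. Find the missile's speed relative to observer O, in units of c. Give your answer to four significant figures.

0.9805c

Compose velocities in two stages. Stage 1 (into S'): u₁ = (0.398+0.6867)/(1+0.398×0.6867) = 0.85188.
Stage 2 (into S): u = (0.85188+0.781)/(1+0.85188×0.781) = 0.98052, so the speed is 0.9805c.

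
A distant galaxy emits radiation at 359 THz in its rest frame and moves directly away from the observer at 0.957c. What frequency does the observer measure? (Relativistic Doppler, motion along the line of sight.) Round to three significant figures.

53.2 THz

Relativistic Doppler (source moving away): f_obs = f_src · √((1−β)/(1+β)).
With β = 0.957: factor = √(0.043/1.957) = 0.14823.
f_obs = 359 × 0.14823 = 53.2 THz.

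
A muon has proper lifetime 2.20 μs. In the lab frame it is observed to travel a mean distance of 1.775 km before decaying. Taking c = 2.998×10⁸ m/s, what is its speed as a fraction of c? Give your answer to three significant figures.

0.937c

Lab distance = (lab lifetime)·v = γτ·βc, so βγ = d/(cτ) = 1775/(2.998×10⁸ × 2.200×10^-6) = 2.6912.
With βγ = 2.6912: γ² = 1 + (βγ)² = 8.24256, and β = (βγ)/γ = 2.6912/2.87099 = 0.937.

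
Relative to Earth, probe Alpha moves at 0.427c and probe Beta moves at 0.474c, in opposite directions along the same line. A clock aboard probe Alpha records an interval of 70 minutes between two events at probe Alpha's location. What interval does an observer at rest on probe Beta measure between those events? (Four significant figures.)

Speed of probe Alpha in probe Beta's frame: u = (v_A + v_B)/(1 + v_A v_B/c²) = (0.427 + 0.474)/(1 + 0.427×0.474) = 0.901/1.202398 = 0.74934; |u| = 0.74934c.
γ for this relative speed: γ = 1/√(1 − 0.56151) = 1.5102.
The clock on probe Alpha records proper time, so probe Beta measures Δt = γΔτ = 1.5102 × 70 = 105.7 minutes.

105.7 minutes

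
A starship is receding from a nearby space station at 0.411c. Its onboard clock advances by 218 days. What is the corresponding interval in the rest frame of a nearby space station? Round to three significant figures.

239 days

Lorentz factor: γ = (1 − 0.168921)^(−1/2) = 1.0969.
Time dilation: Δt = γ·Δτ = 1.0969 × 218 = 239 days.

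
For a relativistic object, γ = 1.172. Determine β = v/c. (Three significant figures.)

0.522

β = √(1 − 1/γ²) = √(1 − 1/1.373584) = √0.271978 = 0.522.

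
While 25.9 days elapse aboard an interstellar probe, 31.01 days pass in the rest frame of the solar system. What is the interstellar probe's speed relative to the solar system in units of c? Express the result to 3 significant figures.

γ = Δt/Δτ = 31.01/25.9 = 1.1973.
β = √(1 − 1/γ²) = √(1 − 0.69758) = √0.30242 = 0.550.

0.550c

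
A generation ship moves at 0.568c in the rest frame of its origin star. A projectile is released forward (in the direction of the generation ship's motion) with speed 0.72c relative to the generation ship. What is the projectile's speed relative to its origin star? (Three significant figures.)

0.914c

Relativistic velocity addition: u = (u' + v)/(1 + u'v/c²), with u' = 0.72c and v = 0.568c.
Numerator: 0.72 + 0.568 = 1.288. Denominator: 1 + (0.72)(0.568) = 1.40896.
u = 1.288/1.40896 = 0.91415, so the speed is 0.914c.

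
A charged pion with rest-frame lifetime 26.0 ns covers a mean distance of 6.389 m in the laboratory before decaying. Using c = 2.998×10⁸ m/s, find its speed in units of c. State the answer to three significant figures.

d = βγcτ ⇒ βγ = d/(cτ) = 6.389 m / (7.7948 m) = 0.81965.
β = (βγ)/√(1+(βγ)²) = 0.81965/√1.671826 = 0.634.

0.634c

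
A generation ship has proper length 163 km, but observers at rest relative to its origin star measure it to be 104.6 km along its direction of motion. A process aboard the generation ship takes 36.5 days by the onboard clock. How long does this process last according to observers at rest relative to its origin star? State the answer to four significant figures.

Length contraction gives γ = L₀/L = 163/104.6 = 1.55832.
Δt = γΔτ = 1.55832 × 36.5 = 56.88 days.

56.88 days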